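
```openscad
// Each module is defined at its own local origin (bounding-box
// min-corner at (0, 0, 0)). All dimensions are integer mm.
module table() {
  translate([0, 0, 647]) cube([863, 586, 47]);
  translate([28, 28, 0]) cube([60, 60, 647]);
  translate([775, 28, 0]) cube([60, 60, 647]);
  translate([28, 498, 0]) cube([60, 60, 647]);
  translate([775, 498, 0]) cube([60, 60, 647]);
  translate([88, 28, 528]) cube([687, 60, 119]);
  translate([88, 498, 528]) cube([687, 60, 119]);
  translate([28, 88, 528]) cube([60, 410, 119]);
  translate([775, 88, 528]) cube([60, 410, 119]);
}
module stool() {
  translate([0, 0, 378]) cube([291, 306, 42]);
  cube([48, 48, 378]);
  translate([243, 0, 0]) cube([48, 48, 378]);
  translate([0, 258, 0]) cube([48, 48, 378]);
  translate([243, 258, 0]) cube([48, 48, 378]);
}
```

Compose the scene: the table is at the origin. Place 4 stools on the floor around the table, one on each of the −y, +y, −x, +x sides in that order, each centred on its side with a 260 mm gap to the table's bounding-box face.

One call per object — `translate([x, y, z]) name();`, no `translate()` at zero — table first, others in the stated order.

table();
translate([286, -566, 0]) stool();
translate([286, 846, 0]) stool();
translate([-551, 140, 0]) stool();
translate([1123, 140, 0]) stool();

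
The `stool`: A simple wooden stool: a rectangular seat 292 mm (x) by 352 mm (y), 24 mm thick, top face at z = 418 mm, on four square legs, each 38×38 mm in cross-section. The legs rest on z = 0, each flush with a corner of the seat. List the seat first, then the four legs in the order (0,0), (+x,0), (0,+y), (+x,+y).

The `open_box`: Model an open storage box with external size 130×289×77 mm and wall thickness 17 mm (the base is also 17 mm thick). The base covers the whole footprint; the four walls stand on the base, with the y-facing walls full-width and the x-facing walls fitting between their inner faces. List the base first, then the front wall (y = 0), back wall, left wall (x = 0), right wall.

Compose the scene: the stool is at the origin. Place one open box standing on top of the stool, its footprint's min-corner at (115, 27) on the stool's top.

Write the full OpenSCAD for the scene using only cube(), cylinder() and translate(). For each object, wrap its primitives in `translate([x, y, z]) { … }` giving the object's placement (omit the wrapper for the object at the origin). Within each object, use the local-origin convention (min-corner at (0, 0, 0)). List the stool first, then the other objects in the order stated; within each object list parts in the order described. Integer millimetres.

translate([0, 0, 394]) cube([292, 352, 24]);
cube([38, 38, 394]);
translate([254, 0, 0]) cube([38, 38, 394]);
translate([0, 314, 0]) cube([38, 38, 394]);
translate([254, 314, 0]) cube([38, 38, 394]);
translate([115, 27, 418]) {
  cube([130, 289, 17]);
  translate([0, 0, 17]) cube([130, 17, 60]);
  translate([0, 272, 17]) cube([130, 17, 60]);
  translate([0, 17, 17]) cube([17, 255, 60]);
  translate([113, 17, 17]) cube([17, 255, 60]);
}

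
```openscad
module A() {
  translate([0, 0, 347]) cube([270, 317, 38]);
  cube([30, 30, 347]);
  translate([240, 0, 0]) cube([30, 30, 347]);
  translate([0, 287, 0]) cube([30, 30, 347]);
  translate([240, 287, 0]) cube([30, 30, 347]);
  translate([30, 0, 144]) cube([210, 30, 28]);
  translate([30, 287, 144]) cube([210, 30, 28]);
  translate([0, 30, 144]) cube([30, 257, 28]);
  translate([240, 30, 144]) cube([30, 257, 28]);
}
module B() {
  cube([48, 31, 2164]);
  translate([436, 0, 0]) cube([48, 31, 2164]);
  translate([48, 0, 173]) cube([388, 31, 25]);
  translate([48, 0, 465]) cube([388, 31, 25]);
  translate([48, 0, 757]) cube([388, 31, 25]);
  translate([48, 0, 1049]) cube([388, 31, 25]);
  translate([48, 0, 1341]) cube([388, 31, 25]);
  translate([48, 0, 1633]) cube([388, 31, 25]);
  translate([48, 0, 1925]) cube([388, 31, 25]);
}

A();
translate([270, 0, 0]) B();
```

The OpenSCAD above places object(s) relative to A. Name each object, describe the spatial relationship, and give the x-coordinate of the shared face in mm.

A is a stool. B is a ladder. The ladder is against the stool's +x side, with their −y faces flush. The x-coordinate of the shared face is 270 mm.

The stool's +x face and the ladder's −x face are both at x = 270 mm.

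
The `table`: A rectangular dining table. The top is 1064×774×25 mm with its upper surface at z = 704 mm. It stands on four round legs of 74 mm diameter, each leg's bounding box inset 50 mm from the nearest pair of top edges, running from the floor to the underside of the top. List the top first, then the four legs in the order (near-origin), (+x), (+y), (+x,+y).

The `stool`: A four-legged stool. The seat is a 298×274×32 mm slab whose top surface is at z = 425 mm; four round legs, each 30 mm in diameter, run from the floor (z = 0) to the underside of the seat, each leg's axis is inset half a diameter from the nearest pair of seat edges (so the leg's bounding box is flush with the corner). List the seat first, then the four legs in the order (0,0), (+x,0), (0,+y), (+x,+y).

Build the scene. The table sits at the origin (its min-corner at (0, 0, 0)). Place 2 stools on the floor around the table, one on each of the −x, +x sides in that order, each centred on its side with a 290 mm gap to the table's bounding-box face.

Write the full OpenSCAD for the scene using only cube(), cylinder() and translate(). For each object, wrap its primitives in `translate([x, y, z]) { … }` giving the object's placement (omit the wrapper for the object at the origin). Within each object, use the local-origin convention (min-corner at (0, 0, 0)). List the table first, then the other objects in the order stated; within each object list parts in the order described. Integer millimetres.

translate([0, 0, 679]) cube([1064, 774, 25]);
translate([87, 87, 0]) cylinder(h = 679, r = 37);
translate([977, 87, 0]) cylinder(h = 679, r = 37);
translate([87, 687, 0]) cylinder(h = 679, r = 37);
translate([977, 687, 0]) cylinder(h = 679, r = 37);
translate([-588, 250, 0]) {
  translate([0, 0, 393]) cube([298, 274, 32]);
  translate([15, 15, 0]) cylinder(h = 393, r = 15);
  translate([283, 15, 0]) cylinder(h = 393, r = 15);
  translate([15, 259, 0]) cylinder(h = 393, r = 15);
  translate([283, 259, 0]) cylinder(h = 393, r = 15);
}
translate([1354, 250, 0]) {
  translate([0, 0, 393]) cube([298, 274, 32]);
  translate([15, 15, 0]) cylinder(h = 393, r = 15);
  translate([283, 15, 0]) cylinder(h = 393, r = 15);
  translate([15, 259, 0]) cylinder(h = 393, r = 15);
  translate([283, 259, 0]) cylinder(h = 393, r = 15);
}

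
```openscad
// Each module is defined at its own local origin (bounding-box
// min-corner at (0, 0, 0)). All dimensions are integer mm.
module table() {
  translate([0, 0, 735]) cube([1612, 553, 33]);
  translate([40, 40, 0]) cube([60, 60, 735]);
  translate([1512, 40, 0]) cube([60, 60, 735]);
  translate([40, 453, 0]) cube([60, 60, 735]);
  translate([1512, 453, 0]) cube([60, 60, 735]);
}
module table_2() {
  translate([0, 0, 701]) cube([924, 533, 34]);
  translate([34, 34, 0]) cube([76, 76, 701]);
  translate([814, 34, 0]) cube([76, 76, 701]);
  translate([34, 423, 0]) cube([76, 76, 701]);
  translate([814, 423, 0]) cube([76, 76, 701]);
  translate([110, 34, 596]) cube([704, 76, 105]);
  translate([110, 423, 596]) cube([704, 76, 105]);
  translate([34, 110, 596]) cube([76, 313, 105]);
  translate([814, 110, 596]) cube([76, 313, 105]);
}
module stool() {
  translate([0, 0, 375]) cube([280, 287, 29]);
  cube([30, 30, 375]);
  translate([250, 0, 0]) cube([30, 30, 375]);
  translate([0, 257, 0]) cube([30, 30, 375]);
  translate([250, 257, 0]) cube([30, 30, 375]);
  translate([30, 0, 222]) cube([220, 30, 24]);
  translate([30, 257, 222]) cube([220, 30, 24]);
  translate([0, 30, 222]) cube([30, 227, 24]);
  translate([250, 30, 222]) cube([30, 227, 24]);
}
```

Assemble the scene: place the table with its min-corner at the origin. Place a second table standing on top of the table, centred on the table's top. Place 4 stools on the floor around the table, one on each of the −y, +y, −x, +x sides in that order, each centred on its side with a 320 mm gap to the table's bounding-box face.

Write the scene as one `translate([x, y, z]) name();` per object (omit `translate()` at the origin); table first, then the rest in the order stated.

table();
translate([344, 10, 768]) table_2();
translate([666, -607, 0]) stool();
translate([666, 873, 0]) stool();
translate([-600, 133, 0]) stool();
translate([1932, 133, 0]) stool();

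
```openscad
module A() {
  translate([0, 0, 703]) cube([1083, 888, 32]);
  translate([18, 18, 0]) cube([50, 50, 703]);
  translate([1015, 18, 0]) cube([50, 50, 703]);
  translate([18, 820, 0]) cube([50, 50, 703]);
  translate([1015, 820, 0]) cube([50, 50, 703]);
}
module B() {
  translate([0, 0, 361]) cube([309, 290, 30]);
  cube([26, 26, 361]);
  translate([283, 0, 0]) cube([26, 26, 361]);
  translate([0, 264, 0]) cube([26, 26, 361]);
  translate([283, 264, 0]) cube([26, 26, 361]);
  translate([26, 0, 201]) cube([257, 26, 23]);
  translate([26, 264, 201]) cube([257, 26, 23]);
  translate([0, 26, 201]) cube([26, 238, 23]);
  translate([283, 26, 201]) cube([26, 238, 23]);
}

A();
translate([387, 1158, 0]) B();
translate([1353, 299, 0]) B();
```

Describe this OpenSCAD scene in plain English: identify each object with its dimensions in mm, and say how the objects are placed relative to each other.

A is a rectangular dining table. The top is 1083×888×32 mm with its upper surface at z = 735 mm. It stands on four 50×50 mm square legs, each inset 18 mm from the nearest pair of top edges, running from the floor to the underside of the top.

B is a simple wooden stool: a rectangular seat 309 mm (x) by 290 mm (y), 30 mm thick, top face at z = 391 mm, on four square legs, each 26×26 mm in cross-section. The legs rest on z = 0, each flush with a corner of the seat. Four stretchers, 26 mm wide and 23 mm tall, connect adjacent legs with their undersides at z = 201 mm, each running between the inner faces of the legs it joins and aligned with the legs' outer faces on the other axis.

Two stools sit around the table at the +y, +x sides.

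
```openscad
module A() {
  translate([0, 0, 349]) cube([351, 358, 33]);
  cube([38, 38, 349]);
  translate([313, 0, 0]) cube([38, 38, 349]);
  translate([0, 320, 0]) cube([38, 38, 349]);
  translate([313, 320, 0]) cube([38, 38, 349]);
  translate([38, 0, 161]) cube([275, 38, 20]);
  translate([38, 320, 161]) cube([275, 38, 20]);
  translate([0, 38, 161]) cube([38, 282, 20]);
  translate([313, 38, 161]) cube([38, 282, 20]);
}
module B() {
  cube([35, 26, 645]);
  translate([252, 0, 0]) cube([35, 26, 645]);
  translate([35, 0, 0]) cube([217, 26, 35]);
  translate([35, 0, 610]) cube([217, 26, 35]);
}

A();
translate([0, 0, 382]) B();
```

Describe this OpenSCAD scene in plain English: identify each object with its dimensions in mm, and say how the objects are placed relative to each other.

A is a four-legged stool. The seat is a 351×358×33 mm slab whose top surface is at z = 382 mm; four square legs, each 38×38 mm in cross-section, run from the floor (z = 0) to the underside of the seat, each flush with a corner of the seat. Four stretchers, 38 mm wide and 20 mm tall, connect adjacent legs with their undersides at z = 161 mm, each running between the inner faces of the legs it joins and aligned with the legs' outer faces on the other axis.

B is a rectangular picture frame lying in the x–z plane (depth along y). The opening is 217 mm wide (x) by 575 mm tall (z), surrounded by a border 35 mm wide on all four sides. The frame is 26 mm deep and is made of two full-height vertical stiles with two horizontal rails fitted between them.

The picture frame is on top of the stool.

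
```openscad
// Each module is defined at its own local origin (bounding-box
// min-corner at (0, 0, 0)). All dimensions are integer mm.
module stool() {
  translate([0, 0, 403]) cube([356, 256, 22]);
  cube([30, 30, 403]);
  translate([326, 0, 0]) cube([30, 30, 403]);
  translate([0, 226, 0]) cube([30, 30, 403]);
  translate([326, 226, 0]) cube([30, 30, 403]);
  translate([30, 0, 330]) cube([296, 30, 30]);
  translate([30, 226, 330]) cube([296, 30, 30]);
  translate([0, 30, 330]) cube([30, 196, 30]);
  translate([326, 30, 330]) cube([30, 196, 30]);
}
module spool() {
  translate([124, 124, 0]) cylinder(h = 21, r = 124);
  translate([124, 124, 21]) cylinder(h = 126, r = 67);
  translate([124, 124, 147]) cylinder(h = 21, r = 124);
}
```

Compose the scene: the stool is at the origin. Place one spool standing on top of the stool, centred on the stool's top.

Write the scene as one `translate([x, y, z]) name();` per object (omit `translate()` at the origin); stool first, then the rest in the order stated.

stool();
translate([54, 4, 425]) spool();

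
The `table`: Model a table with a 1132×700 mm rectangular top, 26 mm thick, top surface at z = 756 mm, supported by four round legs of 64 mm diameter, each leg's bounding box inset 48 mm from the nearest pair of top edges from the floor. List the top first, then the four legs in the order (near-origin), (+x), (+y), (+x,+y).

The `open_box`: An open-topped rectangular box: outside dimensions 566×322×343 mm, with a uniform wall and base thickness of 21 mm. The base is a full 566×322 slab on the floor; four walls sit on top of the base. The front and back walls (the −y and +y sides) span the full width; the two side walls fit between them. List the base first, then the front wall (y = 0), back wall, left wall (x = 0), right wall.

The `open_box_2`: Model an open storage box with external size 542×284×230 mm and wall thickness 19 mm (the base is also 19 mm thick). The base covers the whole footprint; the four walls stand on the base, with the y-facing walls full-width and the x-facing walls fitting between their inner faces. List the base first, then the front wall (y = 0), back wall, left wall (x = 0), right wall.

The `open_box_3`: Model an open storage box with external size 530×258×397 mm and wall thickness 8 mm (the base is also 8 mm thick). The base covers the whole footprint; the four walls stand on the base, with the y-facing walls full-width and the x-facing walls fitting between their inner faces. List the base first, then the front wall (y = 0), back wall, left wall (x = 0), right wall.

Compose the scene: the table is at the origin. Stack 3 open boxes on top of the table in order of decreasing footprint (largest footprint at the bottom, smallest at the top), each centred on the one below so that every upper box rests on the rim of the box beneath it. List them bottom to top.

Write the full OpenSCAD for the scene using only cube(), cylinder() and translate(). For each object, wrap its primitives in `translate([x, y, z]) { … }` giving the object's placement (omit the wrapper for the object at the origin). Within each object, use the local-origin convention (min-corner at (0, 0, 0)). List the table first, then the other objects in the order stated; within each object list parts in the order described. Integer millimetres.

translate([0, 0, 730]) cube([1132, 700, 26]);
translate([80, 80, 0]) cylinder(h = 730, r = 32);
translate([1052, 80, 0]) cylinder(h = 730, r = 32);
translate([80, 620, 0]) cylinder(h = 730, r = 32);
translate([1052, 620, 0]) cylinder(h = 730, r = 32);
translate([283, 189, 756]) {
  cube([566, 322, 21]);
  translate([0, 0, 21]) cube([566, 21, 322]);
  translate([0, 301, 21]) cube([566, 21, 322]);
  translate([0, 21, 21]) cube([21, 280, 322]);
  translate([545, 21, 21]) cube([21, 280, 322]);
}
translate([295, 208, 1099]) {
  cube([542, 284, 19]);
  translate([0, 0, 19]) cube([542, 19, 211]);
  translate([0, 265, 19]) cube([542, 19, 211]);
  translate([0, 19, 19]) cube([19, 246, 211]);
  translate([523, 19, 19]) cube([19, 246, 211]);
}
translate([301, 221, 1329]) {
  cube([530, 258, 8]);
  translate([0, 0, 8]) cube([530, 8, 389]);
  translate([0, 250, 8]) cube([530, 8, 389]);
  translate([0, 8, 8]) cube([8, 242, 389]);
  translate([522, 8, 8]) cube([8, 242, 389]);
}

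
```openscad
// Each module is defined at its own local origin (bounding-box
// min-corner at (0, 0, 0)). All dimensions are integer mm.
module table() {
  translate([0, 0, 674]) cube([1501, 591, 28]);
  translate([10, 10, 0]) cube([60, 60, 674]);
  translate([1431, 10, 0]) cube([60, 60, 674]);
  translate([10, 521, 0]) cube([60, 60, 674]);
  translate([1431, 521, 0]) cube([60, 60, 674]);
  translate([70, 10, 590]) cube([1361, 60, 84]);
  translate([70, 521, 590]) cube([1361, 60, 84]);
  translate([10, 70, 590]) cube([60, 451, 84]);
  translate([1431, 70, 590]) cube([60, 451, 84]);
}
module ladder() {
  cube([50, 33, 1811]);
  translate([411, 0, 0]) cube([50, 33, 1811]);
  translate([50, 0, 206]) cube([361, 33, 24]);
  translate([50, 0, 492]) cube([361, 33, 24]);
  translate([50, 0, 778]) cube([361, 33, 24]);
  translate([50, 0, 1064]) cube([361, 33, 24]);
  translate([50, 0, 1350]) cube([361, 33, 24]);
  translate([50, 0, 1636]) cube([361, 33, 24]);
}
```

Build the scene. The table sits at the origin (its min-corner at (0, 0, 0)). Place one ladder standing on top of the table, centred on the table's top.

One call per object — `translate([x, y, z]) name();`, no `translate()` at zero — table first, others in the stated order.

table();
translate([520, 279, 702]) ladder();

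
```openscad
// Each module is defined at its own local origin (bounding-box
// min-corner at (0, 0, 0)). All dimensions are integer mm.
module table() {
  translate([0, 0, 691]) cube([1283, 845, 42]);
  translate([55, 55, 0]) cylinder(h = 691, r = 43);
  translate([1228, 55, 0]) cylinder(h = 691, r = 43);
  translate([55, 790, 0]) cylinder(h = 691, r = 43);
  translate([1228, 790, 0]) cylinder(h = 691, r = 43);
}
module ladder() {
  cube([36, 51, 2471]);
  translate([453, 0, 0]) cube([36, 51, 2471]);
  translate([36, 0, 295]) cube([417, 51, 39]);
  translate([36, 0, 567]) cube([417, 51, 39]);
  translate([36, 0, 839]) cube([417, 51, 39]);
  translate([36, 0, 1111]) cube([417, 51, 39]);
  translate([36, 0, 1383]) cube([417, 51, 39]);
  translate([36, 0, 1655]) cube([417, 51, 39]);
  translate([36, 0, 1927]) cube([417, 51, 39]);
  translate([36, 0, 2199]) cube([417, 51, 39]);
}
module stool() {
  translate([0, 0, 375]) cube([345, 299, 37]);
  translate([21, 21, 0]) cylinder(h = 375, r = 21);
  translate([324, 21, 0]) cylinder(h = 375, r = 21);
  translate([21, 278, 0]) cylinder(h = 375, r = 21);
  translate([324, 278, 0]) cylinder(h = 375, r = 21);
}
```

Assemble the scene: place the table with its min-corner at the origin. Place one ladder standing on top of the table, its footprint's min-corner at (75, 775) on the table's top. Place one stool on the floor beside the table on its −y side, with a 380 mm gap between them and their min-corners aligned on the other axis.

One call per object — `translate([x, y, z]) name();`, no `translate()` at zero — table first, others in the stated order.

table();
translate([75, 775, 733]) ladder();
translate([0, -679, 0]) stool();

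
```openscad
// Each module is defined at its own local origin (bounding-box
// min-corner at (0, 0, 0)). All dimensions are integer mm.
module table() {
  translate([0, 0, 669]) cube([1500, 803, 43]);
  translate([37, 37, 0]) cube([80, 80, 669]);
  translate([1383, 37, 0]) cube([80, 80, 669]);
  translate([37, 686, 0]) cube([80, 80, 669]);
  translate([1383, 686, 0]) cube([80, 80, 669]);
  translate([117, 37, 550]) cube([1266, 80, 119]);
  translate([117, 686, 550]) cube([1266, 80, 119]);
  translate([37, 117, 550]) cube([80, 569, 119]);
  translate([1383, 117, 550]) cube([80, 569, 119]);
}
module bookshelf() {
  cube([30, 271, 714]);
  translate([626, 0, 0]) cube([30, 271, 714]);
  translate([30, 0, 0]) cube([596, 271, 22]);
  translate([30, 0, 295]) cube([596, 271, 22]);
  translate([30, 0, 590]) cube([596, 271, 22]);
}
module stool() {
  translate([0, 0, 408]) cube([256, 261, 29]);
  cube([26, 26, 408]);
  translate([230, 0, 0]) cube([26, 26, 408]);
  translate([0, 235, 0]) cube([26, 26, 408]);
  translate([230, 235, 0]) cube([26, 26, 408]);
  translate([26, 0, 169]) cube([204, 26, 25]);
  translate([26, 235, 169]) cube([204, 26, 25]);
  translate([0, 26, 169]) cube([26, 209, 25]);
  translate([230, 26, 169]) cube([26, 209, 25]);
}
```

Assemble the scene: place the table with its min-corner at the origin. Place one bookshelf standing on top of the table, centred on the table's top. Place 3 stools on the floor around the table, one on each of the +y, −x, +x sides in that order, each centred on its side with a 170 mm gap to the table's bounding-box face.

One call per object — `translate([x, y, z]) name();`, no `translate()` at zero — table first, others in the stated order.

table();
translate([422, 266, 712]) bookshelf();
translate([622, 973, 0]) stool();
translate([-426, 271, 0]) stool();
translate([1670, 271, 0]) stool();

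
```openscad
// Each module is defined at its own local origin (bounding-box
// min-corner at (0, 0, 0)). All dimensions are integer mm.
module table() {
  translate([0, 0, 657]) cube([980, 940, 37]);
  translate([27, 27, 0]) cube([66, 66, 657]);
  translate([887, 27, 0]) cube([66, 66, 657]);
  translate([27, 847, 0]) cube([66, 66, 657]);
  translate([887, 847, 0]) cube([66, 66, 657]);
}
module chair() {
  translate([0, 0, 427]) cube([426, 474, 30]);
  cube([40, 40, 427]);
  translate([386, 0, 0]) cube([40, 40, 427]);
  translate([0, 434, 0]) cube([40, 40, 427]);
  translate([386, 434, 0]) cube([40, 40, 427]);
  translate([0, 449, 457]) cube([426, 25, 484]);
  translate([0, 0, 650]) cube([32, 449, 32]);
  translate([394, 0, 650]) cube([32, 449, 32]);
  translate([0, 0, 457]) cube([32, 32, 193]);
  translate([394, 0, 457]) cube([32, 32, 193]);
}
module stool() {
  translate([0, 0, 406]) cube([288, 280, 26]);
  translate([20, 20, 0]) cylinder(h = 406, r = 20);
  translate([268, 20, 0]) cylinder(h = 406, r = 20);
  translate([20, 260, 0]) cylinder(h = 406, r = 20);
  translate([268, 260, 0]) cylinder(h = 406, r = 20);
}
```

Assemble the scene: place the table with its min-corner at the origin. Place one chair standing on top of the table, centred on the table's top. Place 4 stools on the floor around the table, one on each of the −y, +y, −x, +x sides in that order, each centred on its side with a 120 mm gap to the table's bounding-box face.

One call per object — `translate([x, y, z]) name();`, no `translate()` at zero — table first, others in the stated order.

table();
translate([277, 233, 694]) chair();
translate([346, -400, 0]) stool();
translate([346, 1060, 0]) stool();
translate([-408, 330, 0]) stool();
translate([1100, 330, 0]) stool();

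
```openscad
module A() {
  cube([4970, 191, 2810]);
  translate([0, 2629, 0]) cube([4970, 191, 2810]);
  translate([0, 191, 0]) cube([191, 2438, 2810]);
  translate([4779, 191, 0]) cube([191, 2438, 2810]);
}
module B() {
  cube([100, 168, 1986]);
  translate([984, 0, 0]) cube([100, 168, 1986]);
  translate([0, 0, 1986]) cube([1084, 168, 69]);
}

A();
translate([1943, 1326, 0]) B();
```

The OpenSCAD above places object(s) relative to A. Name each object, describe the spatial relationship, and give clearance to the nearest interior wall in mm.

Clearances: x = 1752, y = 1135; minimum 1135 mm.

A is a house frame. B is a door frame. The door frame sits inside the house frame, centred. The clearance to the nearest interior wall is 1135 mm.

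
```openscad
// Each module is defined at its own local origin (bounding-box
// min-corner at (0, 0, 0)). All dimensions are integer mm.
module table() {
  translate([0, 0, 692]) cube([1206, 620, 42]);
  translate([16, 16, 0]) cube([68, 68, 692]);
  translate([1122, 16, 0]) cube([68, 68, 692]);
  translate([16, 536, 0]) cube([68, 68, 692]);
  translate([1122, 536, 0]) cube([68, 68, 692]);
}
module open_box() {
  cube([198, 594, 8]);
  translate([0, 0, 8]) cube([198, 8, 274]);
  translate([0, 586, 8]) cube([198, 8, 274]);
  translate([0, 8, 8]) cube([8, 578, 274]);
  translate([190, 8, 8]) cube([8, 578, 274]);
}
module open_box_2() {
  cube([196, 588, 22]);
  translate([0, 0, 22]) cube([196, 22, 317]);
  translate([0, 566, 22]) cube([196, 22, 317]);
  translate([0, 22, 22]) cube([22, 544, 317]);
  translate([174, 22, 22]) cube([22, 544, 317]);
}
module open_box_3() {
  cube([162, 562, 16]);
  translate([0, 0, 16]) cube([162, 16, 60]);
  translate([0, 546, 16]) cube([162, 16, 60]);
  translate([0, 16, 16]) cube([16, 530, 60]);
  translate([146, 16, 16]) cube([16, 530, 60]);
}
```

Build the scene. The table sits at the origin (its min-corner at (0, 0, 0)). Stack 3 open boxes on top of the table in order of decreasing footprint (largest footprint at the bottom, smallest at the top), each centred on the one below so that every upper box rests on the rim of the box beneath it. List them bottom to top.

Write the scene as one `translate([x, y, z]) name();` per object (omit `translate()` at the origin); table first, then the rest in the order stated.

table();
translate([504, 13, 734]) open_box();
translate([505, 16, 1016]) open_box_2();
translate([522, 29, 1355]) open_box_3();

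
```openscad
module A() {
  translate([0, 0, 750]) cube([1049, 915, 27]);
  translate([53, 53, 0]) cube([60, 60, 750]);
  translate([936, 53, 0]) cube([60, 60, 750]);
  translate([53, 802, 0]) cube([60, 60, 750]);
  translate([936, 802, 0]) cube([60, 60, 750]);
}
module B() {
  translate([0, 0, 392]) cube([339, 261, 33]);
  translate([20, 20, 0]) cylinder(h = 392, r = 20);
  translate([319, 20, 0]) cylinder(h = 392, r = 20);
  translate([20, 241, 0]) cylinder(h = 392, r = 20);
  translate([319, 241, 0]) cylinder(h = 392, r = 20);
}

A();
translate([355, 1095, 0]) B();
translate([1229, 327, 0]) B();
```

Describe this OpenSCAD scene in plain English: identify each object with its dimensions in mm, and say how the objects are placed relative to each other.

A is a table with a 1049×915 mm rectangular top, 27 mm thick, top surface at z = 777 mm, supported by four 60×60 mm square legs, each inset 53 mm from the nearest pair of top edges, running from the floor.

B is a four-legged stool. The seat is 339×261 mm, 33 mm thick, top at z = 425 mm. It stands on four round legs, each 40 mm in diameter, from z = 0 to the seat underside, each leg's axis is inset half a diameter from the nearest pair of seat edges (so the leg's bounding box is flush with the corner).

Two stools sit around the table at the +y, +x sides.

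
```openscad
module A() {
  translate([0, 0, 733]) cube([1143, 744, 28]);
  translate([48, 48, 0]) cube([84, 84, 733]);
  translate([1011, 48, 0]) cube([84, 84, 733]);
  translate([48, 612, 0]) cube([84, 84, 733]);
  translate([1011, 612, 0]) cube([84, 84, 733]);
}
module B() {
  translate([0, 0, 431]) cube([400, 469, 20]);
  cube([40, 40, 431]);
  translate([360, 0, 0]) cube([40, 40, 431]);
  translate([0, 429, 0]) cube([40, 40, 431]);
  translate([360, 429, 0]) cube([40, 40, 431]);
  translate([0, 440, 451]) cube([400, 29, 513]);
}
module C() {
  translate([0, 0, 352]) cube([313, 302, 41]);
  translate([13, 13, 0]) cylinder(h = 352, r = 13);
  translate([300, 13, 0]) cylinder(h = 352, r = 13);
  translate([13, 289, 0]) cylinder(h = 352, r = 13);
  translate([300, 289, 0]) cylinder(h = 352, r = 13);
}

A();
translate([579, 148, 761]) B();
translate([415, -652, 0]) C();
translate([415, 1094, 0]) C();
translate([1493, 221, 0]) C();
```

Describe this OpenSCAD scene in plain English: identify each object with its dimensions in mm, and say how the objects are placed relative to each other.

A is a rectangular dining table. The top is 1143×744×28 mm with its upper surface at z = 761 mm. It stands on four 84×84 mm square legs, each inset 48 mm from the nearest pair of top edges, running from the floor to the underside of the top.

B is a chair: 400×469 mm seat, 20 mm thick, top at z = 451 mm, on four 40 mm square corner legs flush with the seat edges. A 29 mm thick backrest slab spans the full seat width, extending 513 mm above the seat top, its back face flush with the seat's +y edge.

C is a four-legged stool. The seat is 313×302 mm, 41 mm thick, top at z = 393 mm. It stands on four round legs, each 26 mm in diameter, from z = 0 to the seat underside, each leg's axis is inset half a diameter from the nearest pair of seat edges (so the leg's bounding box is flush with the corner).

The chair is on top of the table. Three stools sit around the table at the −y, +y, +x sides.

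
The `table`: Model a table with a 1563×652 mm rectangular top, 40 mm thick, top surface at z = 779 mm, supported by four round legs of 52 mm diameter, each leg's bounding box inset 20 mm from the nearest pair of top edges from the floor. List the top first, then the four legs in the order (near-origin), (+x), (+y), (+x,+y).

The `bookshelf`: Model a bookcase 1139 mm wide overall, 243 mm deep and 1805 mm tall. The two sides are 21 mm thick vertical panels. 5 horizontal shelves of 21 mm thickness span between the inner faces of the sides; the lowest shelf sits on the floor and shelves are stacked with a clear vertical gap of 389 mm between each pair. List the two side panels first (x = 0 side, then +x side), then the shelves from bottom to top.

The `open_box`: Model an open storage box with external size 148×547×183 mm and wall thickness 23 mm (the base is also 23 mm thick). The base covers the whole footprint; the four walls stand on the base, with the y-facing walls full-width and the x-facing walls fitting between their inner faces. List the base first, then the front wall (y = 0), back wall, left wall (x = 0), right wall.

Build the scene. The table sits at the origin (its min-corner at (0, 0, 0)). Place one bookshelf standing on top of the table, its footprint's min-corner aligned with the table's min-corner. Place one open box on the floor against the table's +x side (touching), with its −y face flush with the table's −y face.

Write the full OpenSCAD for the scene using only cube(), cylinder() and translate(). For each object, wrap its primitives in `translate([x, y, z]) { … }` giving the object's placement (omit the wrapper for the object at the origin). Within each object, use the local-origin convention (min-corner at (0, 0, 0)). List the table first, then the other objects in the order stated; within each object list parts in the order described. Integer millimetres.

translate([0, 0, 739]) cube([1563, 652, 40]);
translate([46, 46, 0]) cylinder(h = 739, r = 26);
translate([1517, 46, 0]) cylinder(h = 739, r = 26);
translate([46, 606, 0]) cylinder(h = 739, r = 26);
translate([1517, 606, 0]) cylinder(h = 739, r = 26);
translate([0, 0, 779]) {
  cube([21, 243, 1805]);
  translate([1118, 0, 0]) cube([21, 243, 1805]);
  translate([21, 0, 0]) cube([1097, 243, 21]);
  translate([21, 0, 410]) cube([1097, 243, 21]);
  translate([21, 0, 820]) cube([1097, 243, 21]);
  translate([21, 0, 1230]) cube([1097, 243, 21]);
  translate([21, 0, 1640]) cube([1097, 243, 21]);
}
translate([1563, 0, 0]) {
  cube([148, 547, 23]);
  translate([0, 0, 23]) cube([148, 23, 160]);
  translate([0, 524, 23]) cube([148, 23, 160]);
  translate([0, 23, 23]) cube([23, 501, 160]);
  translate([125, 23, 23]) cube([23, 501, 160]);
}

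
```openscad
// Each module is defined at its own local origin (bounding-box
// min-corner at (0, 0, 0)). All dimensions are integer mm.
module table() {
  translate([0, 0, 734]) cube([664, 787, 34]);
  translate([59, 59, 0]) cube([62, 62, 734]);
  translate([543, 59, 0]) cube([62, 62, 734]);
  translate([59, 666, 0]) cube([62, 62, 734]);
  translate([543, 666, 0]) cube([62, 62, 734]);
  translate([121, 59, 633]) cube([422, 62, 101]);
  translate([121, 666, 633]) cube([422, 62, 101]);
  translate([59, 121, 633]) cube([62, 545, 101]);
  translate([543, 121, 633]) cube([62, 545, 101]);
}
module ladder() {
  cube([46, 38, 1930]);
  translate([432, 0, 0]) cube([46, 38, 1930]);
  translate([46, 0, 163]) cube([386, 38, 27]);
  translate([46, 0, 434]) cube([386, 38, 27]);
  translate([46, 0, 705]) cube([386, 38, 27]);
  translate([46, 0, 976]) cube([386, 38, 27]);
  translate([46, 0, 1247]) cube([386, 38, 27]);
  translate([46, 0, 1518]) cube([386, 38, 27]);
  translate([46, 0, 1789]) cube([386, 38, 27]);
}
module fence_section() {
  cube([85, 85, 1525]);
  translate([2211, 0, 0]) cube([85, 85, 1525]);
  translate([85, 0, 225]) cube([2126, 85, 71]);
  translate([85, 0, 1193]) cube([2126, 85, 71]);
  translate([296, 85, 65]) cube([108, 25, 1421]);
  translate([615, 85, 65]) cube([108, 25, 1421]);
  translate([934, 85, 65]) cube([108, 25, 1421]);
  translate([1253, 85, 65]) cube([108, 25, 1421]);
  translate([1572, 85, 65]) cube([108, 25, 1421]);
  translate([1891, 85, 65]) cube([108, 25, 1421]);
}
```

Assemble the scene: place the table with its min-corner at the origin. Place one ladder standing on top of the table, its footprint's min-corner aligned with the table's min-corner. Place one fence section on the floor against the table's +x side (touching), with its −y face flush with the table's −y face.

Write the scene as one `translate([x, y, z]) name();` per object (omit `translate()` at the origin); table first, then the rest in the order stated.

table();
translate([0, 0, 768]) ladder();
translate([664, 0, 0]) fence_section();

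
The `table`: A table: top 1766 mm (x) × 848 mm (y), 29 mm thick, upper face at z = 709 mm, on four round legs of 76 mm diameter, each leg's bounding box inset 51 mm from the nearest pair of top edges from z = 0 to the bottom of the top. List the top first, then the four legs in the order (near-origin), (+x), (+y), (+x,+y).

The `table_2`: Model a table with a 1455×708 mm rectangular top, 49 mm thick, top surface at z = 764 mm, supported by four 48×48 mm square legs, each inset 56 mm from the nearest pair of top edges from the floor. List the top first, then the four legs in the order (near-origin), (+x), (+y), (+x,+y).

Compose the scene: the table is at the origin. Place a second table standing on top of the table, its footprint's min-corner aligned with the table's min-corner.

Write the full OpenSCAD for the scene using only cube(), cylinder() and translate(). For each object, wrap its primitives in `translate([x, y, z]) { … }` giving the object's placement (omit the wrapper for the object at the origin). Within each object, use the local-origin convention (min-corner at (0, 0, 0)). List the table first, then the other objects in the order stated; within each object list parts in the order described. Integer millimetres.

translate([0, 0, 680]) cube([1766, 848, 29]);
translate([89, 89, 0]) cylinder(h = 680, r = 38);
translate([1677, 89, 0]) cylinder(h = 680, r = 38);
translate([89, 759, 0]) cylinder(h = 680, r = 38);
translate([1677, 759, 0]) cylinder(h = 680, r = 38);
translate([0, 0, 709]) {
  translate([0, 0, 715]) cube([1455, 708, 49]);
  translate([56, 56, 0]) cube([48, 48, 715]);
  translate([1351, 56, 0]) cube([48, 48, 715]);
  translate([56, 604, 0]) cube([48, 48, 715]);
  translate([1351, 604, 0]) cube([48, 48, 715]);
}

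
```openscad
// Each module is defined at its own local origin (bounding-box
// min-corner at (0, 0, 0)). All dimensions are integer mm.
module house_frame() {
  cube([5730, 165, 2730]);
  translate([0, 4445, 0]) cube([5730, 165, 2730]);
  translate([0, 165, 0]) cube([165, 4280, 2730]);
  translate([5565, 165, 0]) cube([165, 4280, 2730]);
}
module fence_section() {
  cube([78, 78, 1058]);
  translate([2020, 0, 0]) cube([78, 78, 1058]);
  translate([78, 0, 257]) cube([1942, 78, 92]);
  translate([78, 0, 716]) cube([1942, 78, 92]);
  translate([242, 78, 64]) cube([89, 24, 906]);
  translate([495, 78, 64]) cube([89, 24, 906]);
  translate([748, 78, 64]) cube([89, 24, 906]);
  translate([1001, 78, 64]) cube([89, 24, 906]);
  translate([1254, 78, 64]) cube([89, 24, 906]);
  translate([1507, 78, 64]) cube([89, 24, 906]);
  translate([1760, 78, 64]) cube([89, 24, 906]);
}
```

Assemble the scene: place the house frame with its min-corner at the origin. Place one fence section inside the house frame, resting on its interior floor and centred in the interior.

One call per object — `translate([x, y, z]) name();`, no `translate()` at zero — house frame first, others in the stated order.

house_frame();
translate([1816, 2254, 0]) fence_section();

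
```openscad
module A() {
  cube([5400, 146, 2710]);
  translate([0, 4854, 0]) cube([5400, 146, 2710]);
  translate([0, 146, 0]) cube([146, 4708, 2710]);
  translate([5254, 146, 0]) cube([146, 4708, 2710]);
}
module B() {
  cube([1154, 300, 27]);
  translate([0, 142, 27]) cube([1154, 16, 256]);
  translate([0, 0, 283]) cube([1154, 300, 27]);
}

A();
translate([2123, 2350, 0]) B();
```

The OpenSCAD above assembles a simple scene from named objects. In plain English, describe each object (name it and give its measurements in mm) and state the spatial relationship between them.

A is the wall frame of a small rectangular building: four walls, each 2710 mm tall and 146 mm thick, enclosing a footprint 5400 mm (x) by 5000 mm (y) outside-to-outside, with no floor or roof. The front and back walls (the −y and +y sides) span the full width; the two side walls fit between them.

B is an I-beam lying along x, 1154 mm long. Overall section height 310 mm. Two flanges 300 mm wide (y) and 27 mm thick, one on the floor and one at the top; a web 16 mm thick runs between them, centred on the flange width.

The I-beam sits inside the house frame, centred.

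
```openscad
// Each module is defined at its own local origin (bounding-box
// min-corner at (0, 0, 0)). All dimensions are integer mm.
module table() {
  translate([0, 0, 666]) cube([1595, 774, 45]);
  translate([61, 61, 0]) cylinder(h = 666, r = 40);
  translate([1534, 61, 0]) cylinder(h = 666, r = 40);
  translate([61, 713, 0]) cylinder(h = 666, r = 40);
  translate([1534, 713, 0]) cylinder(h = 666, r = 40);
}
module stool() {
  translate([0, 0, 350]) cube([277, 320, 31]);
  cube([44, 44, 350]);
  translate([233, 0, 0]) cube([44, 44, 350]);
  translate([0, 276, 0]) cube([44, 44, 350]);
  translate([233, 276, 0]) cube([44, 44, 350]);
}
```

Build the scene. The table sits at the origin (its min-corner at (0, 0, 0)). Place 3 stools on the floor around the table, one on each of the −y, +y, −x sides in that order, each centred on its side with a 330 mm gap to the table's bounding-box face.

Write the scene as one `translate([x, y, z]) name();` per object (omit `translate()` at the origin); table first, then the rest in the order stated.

table();
translate([659, -650, 0]) stool();
translate([659, 1104, 0]) stool();
translate([-607, 227, 0]) stool();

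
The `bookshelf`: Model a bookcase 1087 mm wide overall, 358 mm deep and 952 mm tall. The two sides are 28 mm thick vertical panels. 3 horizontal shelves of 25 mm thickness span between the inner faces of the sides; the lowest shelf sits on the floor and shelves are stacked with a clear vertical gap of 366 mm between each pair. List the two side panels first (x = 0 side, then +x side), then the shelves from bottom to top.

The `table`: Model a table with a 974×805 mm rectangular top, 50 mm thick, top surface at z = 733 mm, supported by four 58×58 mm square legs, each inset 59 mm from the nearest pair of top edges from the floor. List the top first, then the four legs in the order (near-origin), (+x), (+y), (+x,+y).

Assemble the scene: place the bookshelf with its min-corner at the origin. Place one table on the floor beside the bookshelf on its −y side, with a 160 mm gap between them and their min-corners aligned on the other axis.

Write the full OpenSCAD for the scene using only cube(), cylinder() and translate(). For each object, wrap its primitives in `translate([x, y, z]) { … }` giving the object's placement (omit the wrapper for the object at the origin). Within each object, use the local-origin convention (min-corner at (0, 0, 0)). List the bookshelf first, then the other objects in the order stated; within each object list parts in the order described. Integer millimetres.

cube([28, 358, 952]);
translate([1059, 0, 0]) cube([28, 358, 952]);
translate([28, 0, 0]) cube([1031, 358, 25]);
translate([28, 0, 391]) cube([1031, 358, 25]);
translate([28, 0, 782]) cube([1031, 358, 25]);
translate([0, -965, 0]) {
  translate([0, 0, 683]) cube([974, 805, 50]);
  translate([59, 59, 0]) cube([58, 58, 683]);
  translate([857, 59, 0]) cube([58, 58, 683]);
  translate([59, 688, 0]) cube([58, 58, 683]);
  translate([857, 688, 0]) cube([58, 58, 683]);
}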